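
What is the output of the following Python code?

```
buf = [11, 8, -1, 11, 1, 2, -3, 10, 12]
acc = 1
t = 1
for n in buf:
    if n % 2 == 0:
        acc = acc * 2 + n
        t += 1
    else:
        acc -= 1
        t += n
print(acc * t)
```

1824

n=11: not even, acc = 1-1 = 0; t=12
n=8: even, acc = 0*2+8 = 8; t=13
n=-1: not even, acc = 8-1 = 7; t=12
n=11: not even, acc = 7-1 = 6; t=23
n=1: not even, acc = 6-1 = 5; t=24
n=2: even, acc = 5*2+2 = 12; t=25
n=-3: not even, acc = 12-1 = 11; t=22
n=10: even, acc = 11*2+10 = 32; t=23
n=12: even, acc = 32*2+12 = 76; t=24
acc*t = 76*24 = 1824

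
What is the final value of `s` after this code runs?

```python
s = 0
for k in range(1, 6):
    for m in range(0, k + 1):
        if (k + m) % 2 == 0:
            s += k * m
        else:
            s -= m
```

73

k=1,m=0: odd sum, s = 0-0 = 0
k=1,m=1: even sum, s = 0+1 = 1
k=2,m=0: even sum, s = 1+0 = 1
k=2,m=1: odd sum, s = 1-1 = 0
k=2,m=2: even sum, s = 0+4 = 4
k=3,m=0: odd sum, s = 4-0 = 4
k=3,m=1: even sum, s = 4+3 = 7
k=3,m=2: odd sum, s = 7-2 = 5
k=3,m=3: even sum, s = 5+9 = 14
k=4,m=0: even sum, s = 14+0 = 14
k=4,m=1: odd sum, s = 14-1 = 13
k=4,m=2: even sum, s = 13+8 = 21
k=4,m=3: odd sum, s = 21-3 = 18
k=4,m=4: even sum, s = 18+16 = 34
k=5,m=0: odd sum, s = 34-0 = 34
k=5,m=1: even sum, s = 34+5 = 39
k=5,m=2: odd sum, s = 39-2 = 37
k=5,m=3: even sum, s = 37+15 = 52
k=5,m=4: odd sum, s = 52-4 = 48
k=5,m=5: even sum, s = 48+25 = 73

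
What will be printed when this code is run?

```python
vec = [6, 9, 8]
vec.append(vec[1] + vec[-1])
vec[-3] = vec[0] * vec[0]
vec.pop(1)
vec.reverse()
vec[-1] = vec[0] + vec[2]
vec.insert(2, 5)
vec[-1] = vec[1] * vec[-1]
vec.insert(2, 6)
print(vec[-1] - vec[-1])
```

append vec[1]+vec[-1] = 9+8 = 17 → [6, 9, 8, 17]
vec[-3] = vec[0]*vec[0] = 6*6 = 36 → [6, 36, 8, 17]
pop(1) removes 36 → [6, 8, 17]
reverse → [17, 8, 6]
vec[-1] = vec[0]+vec[2] = 17+6 = 23 → [17, 8, 23]
insert 5 at 2 → [17, 8, 5, 23]
vec[-1] = vec[1]*vec[-1] = 8*23 = 184 → [17, 8, 5, 184]
insert 6 at 2 → [17, 8, 6, 5, 184]
vec[-1]-vec[-1] = 184-184 = 0

0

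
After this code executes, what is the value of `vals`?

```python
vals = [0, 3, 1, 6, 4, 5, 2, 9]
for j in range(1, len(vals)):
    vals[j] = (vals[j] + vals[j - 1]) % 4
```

j=1: vals[1] = (3+0)%4 = 3 → [0, 3, 1, 6, 4, 5, 2, 9]
j=2: vals[2] = (1+3)%4 = 0 → [0, 3, 0, 6, 4, 5, 2, 9]
j=3: vals[3] = (6+0)%4 = 2 → [0, 3, 0, 2, 4, 5, 2, 9]
j=4: vals[4] = (4+2)%4 = 2 → [0, 3, 0, 2, 2, 5, 2, 9]
j=5: vals[5] = (5+2)%4 = 3 → [0, 3, 0, 2, 2, 3, 2, 9]
j=6: vals[6] = (2+3)%4 = 1 → [0, 3, 0, 2, 2, 3, 1, 9]
j=7: vals[7] = (9+1)%4 = 2 → [0, 3, 0, 2, 2, 3, 1, 2]

[0, 3, 0, 2, 2, 3, 1, 2]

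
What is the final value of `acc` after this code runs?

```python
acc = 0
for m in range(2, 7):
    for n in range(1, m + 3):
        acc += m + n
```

240

m=2,n=1: acc = 0+3 = 3
m=2,n=2: acc = 3+4 = 7
m=2,n=3: acc = 7+5 = 12
m=2,n=4: acc = 12+6 = 18
m=3,n=1: acc = 18+4 = 22
m=3,n=2: acc = 22+5 = 27
m=3,n=3: acc = 27+6 = 33
m=3,n=4: acc = 33+7 = 40
m=3,n=5: acc = 40+8 = 48
m=4,n=1: acc = 48+5 = 53
m=4,n=2: acc = 53+6 = 59
m=4,n=3: acc = 59+7 = 66
m=4,n=4: acc = 66+8 = 74
m=4,n=5: acc = 74+9 = 83
m=4,n=6: acc = 83+10 = 93
m=5,n=1: acc = 93+6 = 99
m=5,n=2: acc = 99+7 = 106
m=5,n=3: acc = 106+8 = 114
m=5,n=4: acc = 114+9 = 123
m=5,n=5: acc = 123+10 = 133
m=5,n=6: acc = 133+11 = 144
m=5,n=7: acc = 144+12 = 156
m=6,n=1: acc = 156+7 = 163
m=6,n=2: acc = 163+8 = 171
m=6,n=3: acc = 171+9 = 180
m=6,n=4: acc = 180+10 = 190
m=6,n=5: acc = 190+11 = 201
m=6,n=6: acc = 201+12 = 213
m=6,n=7: acc = 213+13 = 226
m=6,n=8: acc = 226+14 = 240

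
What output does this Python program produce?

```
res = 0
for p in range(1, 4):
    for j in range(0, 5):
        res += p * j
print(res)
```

p=1,j=0: res = 0+0 = 0
p=1,j=1: res = 0+1 = 1
p=1,j=2: res = 1+2 = 3
p=1,j=3: res = 3+3 = 6
p=1,j=4: res = 6+4 = 10
p=2,j=0: res = 10+0 = 10
p=2,j=1: res = 10+2 = 12
p=2,j=2: res = 12+4 = 16
p=2,j=3: res = 16+6 = 22
p=2,j=4: res = 22+8 = 30
p=3,j=0: res = 30+0 = 30
p=3,j=1: res = 30+3 = 33
p=3,j=2: res = 33+6 = 39
p=3,j=3: res = 39+9 = 48
p=3,j=4: res = 48+12 = 60

60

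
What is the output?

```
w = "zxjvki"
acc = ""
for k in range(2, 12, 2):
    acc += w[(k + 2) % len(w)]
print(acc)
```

kzjkz

k=2: add w[4]='k' → 'k'
k=4: add w[0]='z' → 'kz'
k=6: add w[2]='j' → 'kzj'
k=8: add w[4]='k' → 'kzjk'
k=10: add w[0]='z' → 'kzjkz'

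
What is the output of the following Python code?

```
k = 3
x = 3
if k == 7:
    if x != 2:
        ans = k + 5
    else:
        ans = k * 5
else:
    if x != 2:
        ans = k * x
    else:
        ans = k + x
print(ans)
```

9

k=3, x=3
k == 7 is False; x != 2 is True
→ ans = k * x = 9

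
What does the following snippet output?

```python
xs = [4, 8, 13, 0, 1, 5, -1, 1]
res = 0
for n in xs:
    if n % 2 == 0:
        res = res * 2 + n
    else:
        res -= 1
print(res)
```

26

n=4: even, res = 0*2+4 = 4
n=8: even, res = 4*2+8 = 16
n=13: not even, res = 16-1 = 15
n=0: even, res = 15*2+0 = 30
n=1: not even, res = 30-1 = 29
n=5: not even, res = 29-1 = 28
n=-1: not even, res = 28-1 = 27
n=1: not even, res = 27-1 = 26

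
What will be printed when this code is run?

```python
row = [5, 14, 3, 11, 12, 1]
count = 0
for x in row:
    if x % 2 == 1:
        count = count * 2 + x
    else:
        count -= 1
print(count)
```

65

x=5: odd, count = 0*2+5 = 5
x=14: not odd, count = 5-1 = 4
x=3: odd, count = 4*2+3 = 11
x=11: odd, count = 11*2+11 = 33
x=12: not odd, count = 33-1 = 32
x=1: odd, count = 32*2+1 = 65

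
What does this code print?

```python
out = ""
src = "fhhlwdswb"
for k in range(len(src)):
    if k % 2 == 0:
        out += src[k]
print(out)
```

fhwsb

k=0: add 'f' → 'f'
k=1: skip
k=2: add 'h' → 'fh'
k=3: skip
k=4: add 'w' → 'fhw'
k=5: skip
k=6: add 's' → 'fhws'
k=7: skip
k=8: add 'b' → 'fhwsb'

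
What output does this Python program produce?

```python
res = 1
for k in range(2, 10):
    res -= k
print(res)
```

-43

k=2: res = 1-2 = -1
k=3: res = (-1)-3 = -4
k=4: res = (-4)-4 = -8
k=5: res = (-8)-5 = -13
k=6: res = (-13)-6 = -19
k=7: res = (-19)-7 = -26
k=8: res = (-26)-8 = -34
k=9: res = (-34)-9 = -43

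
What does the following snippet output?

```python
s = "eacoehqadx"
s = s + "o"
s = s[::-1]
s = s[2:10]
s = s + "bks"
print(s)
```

+ 'o' → 'eacoehqadxo'
reverse → 'oxdaqheocae'
slice [2:10] → 'daqheoca'
+ 'bks' → 'daqheocabks'

daqheocabks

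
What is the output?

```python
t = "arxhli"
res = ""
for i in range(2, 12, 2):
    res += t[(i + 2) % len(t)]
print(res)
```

i=2: add t[4]='l' → 'l'
i=4: add t[0]='a' → 'la'
i=6: add t[2]='x' → 'lax'
i=8: add t[4]='l' → 'laxl'
i=10: add t[0]='a' → 'laxla'

laxla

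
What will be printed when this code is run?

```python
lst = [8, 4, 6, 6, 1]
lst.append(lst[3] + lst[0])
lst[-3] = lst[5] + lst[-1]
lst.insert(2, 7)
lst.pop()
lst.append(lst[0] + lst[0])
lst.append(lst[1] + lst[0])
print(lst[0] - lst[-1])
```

-4

append lst[3]+lst[0] = 6+8 = 14 → [8, 4, 6, 6, 1, 14]
lst[-3] = lst[5]+lst[-1] = 14+14 = 28 → [8, 4, 6, 28, 1, 14]
insert 7 at 2 → [8, 4, 7, 6, 28, 1, 14]
pop() removes 14 → [8, 4, 7, 6, 28, 1]
append lst[0]+lst[0] = 8+8 = 16 → [8, 4, 7, 6, 28, 1, 16]
append lst[1]+lst[0] = 4+8 = 12 → [8, 4, 7, 6, 28, 1, 16, 12]
lst[0]-lst[-1] = 8-12 = -4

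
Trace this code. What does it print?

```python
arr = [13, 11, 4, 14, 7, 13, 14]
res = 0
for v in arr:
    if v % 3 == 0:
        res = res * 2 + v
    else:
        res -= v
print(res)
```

v=13: not %3==0, res = 0-13 = -13
v=11: not %3==0, res = (-13)-11 = -24
v=4: not %3==0, res = (-24)-4 = -28
v=14: not %3==0, res = (-28)-14 = -42
v=7: not %3==0, res = (-42)-7 = -49
v=13: not %3==0, res = (-49)-13 = -62
v=14: not %3==0, res = (-62)-14 = -76

-76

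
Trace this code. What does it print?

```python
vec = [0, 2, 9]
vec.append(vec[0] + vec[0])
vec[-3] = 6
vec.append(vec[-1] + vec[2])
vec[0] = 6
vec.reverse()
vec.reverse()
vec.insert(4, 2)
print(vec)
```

append vec[0]+vec[0] = 0+0 = 0 → [0, 2, 9, 0]
vec[-3] = 6 → [0, 6, 9, 0]
append vec[-1]+vec[2] = 0+9 = 9 → [0, 6, 9, 0, 9]
vec[0] = 6 → [6, 6, 9, 0, 9]
reverse → [9, 0, 9, 6, 6]
reverse → [6, 6, 9, 0, 9]
insert 2 at 4 → [6, 6, 9, 0, 2, 9]

[6, 6, 9, 0, 2, 9]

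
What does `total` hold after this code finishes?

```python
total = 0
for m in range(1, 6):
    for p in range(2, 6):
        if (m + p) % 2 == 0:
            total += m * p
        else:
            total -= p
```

m=1,p=2: odd sum, total = 0-2 = -2
m=1,p=3: even sum, total = (-2)+3 = 1
m=1,p=4: odd sum, total = 1-4 = -3
m=1,p=5: even sum, total = (-3)+5 = 2
m=2,p=2: even sum, total = 2+4 = 6
m=2,p=3: odd sum, total = 6-3 = 3
m=2,p=4: even sum, total = 3+8 = 11
m=2,p=5: odd sum, total = 11-5 = 6
m=3,p=2: odd sum, total = 6-2 = 4
m=3,p=3: even sum, total = 4+9 = 13
m=3,p=4: odd sum, total = 13-4 = 9
m=3,p=5: even sum, total = 9+15 = 24
m=4,p=2: even sum, total = 24+8 = 32
m=4,p=3: odd sum, total = 32-3 = 29
m=4,p=4: even sum, total = 29+16 = 45
m=4,p=5: odd sum, total = 45-5 = 40
m=5,p=2: odd sum, total = 40-2 = 38
m=5,p=3: even sum, total = 38+15 = 53
m=5,p=4: odd sum, total = 53-4 = 49
m=5,p=5: even sum, total = 49+25 = 74

74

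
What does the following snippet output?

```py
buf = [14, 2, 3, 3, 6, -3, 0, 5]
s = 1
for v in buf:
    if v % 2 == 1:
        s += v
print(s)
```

v=14: not odd
v=2: not odd
v=3: odd, s = 1+3 = 4
v=3: odd, s = 4+3 = 7
v=6: not odd
v=-3: odd, s = 7+(-3) = 4
v=0: not odd
v=5: odd, s = 4+5 = 9

9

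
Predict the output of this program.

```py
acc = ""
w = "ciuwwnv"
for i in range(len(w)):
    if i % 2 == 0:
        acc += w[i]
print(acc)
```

cuwv

i=0: add 'c' → 'c'
i=1: skip
i=2: add 'u' → 'cu'
i=3: skip
i=4: add 'w' → 'cuw'
i=5: skip
i=6: add 'v' → 'cuwv'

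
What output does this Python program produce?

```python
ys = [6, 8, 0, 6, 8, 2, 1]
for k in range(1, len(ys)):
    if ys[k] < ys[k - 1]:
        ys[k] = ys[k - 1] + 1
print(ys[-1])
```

13

k=1: 8>=6, unchanged → [6, 8, 0, 6, 8, 2, 1]
k=2: 0<8, ys[2] = 8+1 = 9 → [6, 8, 9, 6, 8, 2, 1]
k=3: 6<9, ys[3] = 9+1 = 10 → [6, 8, 9, 10, 8, 2, 1]
k=4: 8<10, ys[4] = 10+1 = 11 → [6, 8, 9, 10, 11, 2, 1]
k=5: 2<11, ys[5] = 11+1 = 12 → [6, 8, 9, 10, 11, 12, 1]
k=6: 1<12, ys[6] = 12+1 = 13 → [6, 8, 9, 10, 11, 12, 13]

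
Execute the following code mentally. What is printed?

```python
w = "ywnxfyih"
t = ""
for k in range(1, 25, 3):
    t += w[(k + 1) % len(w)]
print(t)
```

nyyxiwfh

k=1: add w[2]='n' → 'n'
k=4: add w[5]='y' → 'ny'
k=7: add w[0]='y' → 'nyy'
k=10: add w[3]='x' → 'nyyx'
k=13: add w[6]='i' → 'nyyxi'
k=16: add w[1]='w' → 'nyyxiw'
k=19: add w[4]='f' → 'nyyxiwf'
k=22: add w[7]='h' → 'nyyxiwfh'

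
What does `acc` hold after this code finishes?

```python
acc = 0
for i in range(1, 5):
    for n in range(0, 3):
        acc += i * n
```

30

i=1,n=0: acc = 0+0 = 0
i=1,n=1: acc = 0+1 = 1
i=1,n=2: acc = 1+2 = 3
i=2,n=0: acc = 3+0 = 3
i=2,n=1: acc = 3+2 = 5
i=2,n=2: acc = 5+4 = 9
i=3,n=0: acc = 9+0 = 9
i=3,n=1: acc = 9+3 = 12
i=3,n=2: acc = 12+6 = 18
i=4,n=0: acc = 18+0 = 18
i=4,n=1: acc = 18+4 = 22
i=4,n=2: acc = 22+8 = 30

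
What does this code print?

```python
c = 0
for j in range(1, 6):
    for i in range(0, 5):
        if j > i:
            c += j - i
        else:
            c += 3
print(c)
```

65

j=1,i=0: 1>0, c = 0+1 = 1
j=1,i=1: not 1>1, c = 1+3 = 4
j=1,i=2: not 1>2, c = 4+3 = 7
j=1,i=3: not 1>3, c = 7+3 = 10
j=1,i=4: not 1>4, c = 10+3 = 13
j=2,i=0: 2>0, c = 13+2 = 15
j=2,i=1: 2>1, c = 15+1 = 16
j=2,i=2: not 2>2, c = 16+3 = 19
j=2,i=3: not 2>3, c = 19+3 = 22
j=2,i=4: not 2>4, c = 22+3 = 25
j=3,i=0: 3>0, c = 25+3 = 28
j=3,i=1: 3>1, c = 28+2 = 30
j=3,i=2: 3>2, c = 30+1 = 31
j=3,i=3: not 3>3, c = 31+3 = 34
j=3,i=4: not 3>4, c = 34+3 = 37
j=4,i=0: 4>0, c = 37+4 = 41
j=4,i=1: 4>1, c = 41+3 = 44
j=4,i=2: 4>2, c = 44+2 = 46
j=4,i=3: 4>3, c = 46+1 = 47
j=4,i=4: not 4>4, c = 47+3 = 50
j=5,i=0: 5>0, c = 50+5 = 55
j=5,i=1: 5>1, c = 55+4 = 59
j=5,i=2: 5>2, c = 59+3 = 62
j=5,i=3: 5>3, c = 62+2 = 64
j=5,i=4: 5>4, c = 64+1 = 65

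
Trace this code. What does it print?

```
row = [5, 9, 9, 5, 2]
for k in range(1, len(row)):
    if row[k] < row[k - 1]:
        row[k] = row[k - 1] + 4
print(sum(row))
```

53

k=1: 9>=5, unchanged → [5, 9, 9, 5, 2]
k=2: 9>=9, unchanged → [5, 9, 9, 5, 2]
k=3: 5<9, row[3] = 9+4 = 13 → [5, 9, 9, 13, 2]
k=4: 2<13, row[4] = 13+4 = 17 → [5, 9, 9, 13, 17]
sum = 53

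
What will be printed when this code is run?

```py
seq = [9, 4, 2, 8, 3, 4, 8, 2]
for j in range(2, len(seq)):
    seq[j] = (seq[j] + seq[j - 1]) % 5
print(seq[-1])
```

1

j=2: seq[2] = (2+4)%5 = 1 → [9, 4, 1, 8, 3, 4, 8, 2]
j=3: seq[3] = (8+1)%5 = 4 → [9, 4, 1, 4, 3, 4, 8, 2]
j=4: seq[4] = (3+4)%5 = 2 → [9, 4, 1, 4, 2, 4, 8, 2]
j=5: seq[5] = (4+2)%5 = 1 → [9, 4, 1, 4, 2, 1, 8, 2]
j=6: seq[6] = (8+1)%5 = 4 → [9, 4, 1, 4, 2, 1, 4, 2]
j=7: seq[7] = (2+4)%5 = 1 → [9, 4, 1, 4, 2, 1, 4, 1]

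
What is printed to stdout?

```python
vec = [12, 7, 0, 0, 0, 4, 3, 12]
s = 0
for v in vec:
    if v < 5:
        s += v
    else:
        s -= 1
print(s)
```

v=12: not <5, s = 0-1 = -1
v=7: not <5, s = (-1)-1 = -2
v=0: <5, s = (-2)+0 = -2
v=0: <5, s = (-2)+0 = -2
v=0: <5, s = (-2)+0 = -2
v=4: <5, s = (-2)+4 = 2
v=3: <5, s = 2+3 = 5
v=12: not <5, s = 5-1 = 4

4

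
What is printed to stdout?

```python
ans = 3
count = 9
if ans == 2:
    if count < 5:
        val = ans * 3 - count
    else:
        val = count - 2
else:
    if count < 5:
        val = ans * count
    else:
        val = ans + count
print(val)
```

12

ans=3, count=9
ans == 2 is False; count < 5 is False
→ val = ans + count = 12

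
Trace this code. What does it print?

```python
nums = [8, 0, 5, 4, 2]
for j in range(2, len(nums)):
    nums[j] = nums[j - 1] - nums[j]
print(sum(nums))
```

j=2: nums[2] = 0-5 = -5 → [8, 0, -5, 4, 2]
j=3: nums[3] = (-5)-4 = -9 → [8, 0, -5, -9, 2]
j=4: nums[4] = (-9)-2 = -11 → [8, 0, -5, -9, -11]
sum = -17

-17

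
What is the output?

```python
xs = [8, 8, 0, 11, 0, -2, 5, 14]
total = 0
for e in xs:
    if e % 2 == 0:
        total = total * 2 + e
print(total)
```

394

e=8: even, total = 0*2+8 = 8
e=8: even, total = 8*2+8 = 24
e=0: even, total = 24*2+0 = 48
e=11: not even
e=0: even, total = 48*2+0 = 96
e=-2: even, total = 96*2+(-2) = 190
e=5: not even
e=14: even, total = 190*2+14 = 394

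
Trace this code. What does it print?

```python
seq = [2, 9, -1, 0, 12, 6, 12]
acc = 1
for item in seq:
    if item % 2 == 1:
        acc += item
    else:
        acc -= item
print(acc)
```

-23

item=2: not odd, acc = 1-2 = -1
item=9: odd, acc = (-1)+9 = 8
item=-1: odd, acc = 8+(-1) = 7
item=0: not odd, acc = 7-0 = 7
item=12: not odd, acc = 7-12 = -5
item=6: not odd, acc = (-5)-6 = -11
item=12: not odd, acc = (-11)-12 = -23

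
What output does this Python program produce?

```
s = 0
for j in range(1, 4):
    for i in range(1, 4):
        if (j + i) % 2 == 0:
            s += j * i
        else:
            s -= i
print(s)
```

12

j=1,i=1: even sum, s = 0+1 = 1
j=1,i=2: odd sum, s = 1-2 = -1
j=1,i=3: even sum, s = (-1)+3 = 2
j=2,i=1: odd sum, s = 2-1 = 1
j=2,i=2: even sum, s = 1+4 = 5
j=2,i=3: odd sum, s = 5-3 = 2
j=3,i=1: even sum, s = 2+3 = 5
j=3,i=2: odd sum, s = 5-2 = 3
j=3,i=3: even sum, s = 3+9 = 12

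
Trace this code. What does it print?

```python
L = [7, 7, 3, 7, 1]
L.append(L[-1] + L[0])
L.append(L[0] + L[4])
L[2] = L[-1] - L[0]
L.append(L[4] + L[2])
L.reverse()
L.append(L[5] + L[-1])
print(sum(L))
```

append L[-1]+L[0] = 1+7 = 8 → [7, 7, 3, 7, 1, 8]
append L[0]+L[4] = 7+1 = 8 → [7, 7, 3, 7, 1, 8, 8]
L[2] = L[-1]-L[0] = 8-7 = 1 → [7, 7, 1, 7, 1, 8, 8]
append L[4]+L[2] = 1+1 = 2 → [7, 7, 1, 7, 1, 8, 8, 2]
reverse → [2, 8, 8, 1, 7, 1, 7, 7]
append L[5]+L[-1] = 1+7 = 8 → [2, 8, 8, 1, 7, 1, 7, 7, 8]
sum = 49

49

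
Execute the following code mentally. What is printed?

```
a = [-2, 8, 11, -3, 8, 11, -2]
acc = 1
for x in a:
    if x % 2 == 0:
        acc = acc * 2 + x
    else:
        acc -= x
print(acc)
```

x=-2: even, acc = 1*2+(-2) = 0
x=8: even, acc = 0*2+8 = 8
x=11: not even, acc = 8-11 = -3
x=-3: not even, acc = (-3)-(-3) = 0
x=8: even, acc = 0*2+8 = 8
x=11: not even, acc = 8-11 = -3
x=-2: even, acc = (-3)*2+(-2) = -8

-8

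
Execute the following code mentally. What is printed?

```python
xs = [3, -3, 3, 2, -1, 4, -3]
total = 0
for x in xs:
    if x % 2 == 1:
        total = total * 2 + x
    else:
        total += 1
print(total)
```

x=3: odd, total = 0*2+3 = 3
x=-3: odd, total = 3*2+(-3) = 3
x=3: odd, total = 3*2+3 = 9
x=2: not odd, total = 9+1 = 10
x=-1: odd, total = 10*2+(-1) = 19
x=4: not odd, total = 19+1 = 20
x=-3: odd, total = 20*2+(-3) = 37

37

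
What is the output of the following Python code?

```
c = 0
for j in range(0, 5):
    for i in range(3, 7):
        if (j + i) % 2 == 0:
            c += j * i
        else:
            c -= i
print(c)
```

j=0,i=3: odd sum, c = 0-3 = -3
j=0,i=4: even sum, c = (-3)+0 = -3
j=0,i=5: odd sum, c = (-3)-5 = -8
j=0,i=6: even sum, c = (-8)+0 = -8
j=1,i=3: even sum, c = (-8)+3 = -5
j=1,i=4: odd sum, c = (-5)-4 = -9
j=1,i=5: even sum, c = (-9)+5 = -4
j=1,i=6: odd sum, c = (-4)-6 = -10
j=2,i=3: odd sum, c = (-10)-3 = -13
j=2,i=4: even sum, c = (-13)+8 = -5
j=2,i=5: odd sum, c = (-5)-5 = -10
j=2,i=6: even sum, c = (-10)+12 = 2
j=3,i=3: even sum, c = 2+9 = 11
j=3,i=4: odd sum, c = 11-4 = 7
j=3,i=5: even sum, c = 7+15 = 22
j=3,i=6: odd sum, c = 22-6 = 16
j=4,i=3: odd sum, c = 16-3 = 13
j=4,i=4: even sum, c = 13+16 = 29
j=4,i=5: odd sum, c = 29-5 = 24
j=4,i=6: even sum, c = 24+24 = 48

48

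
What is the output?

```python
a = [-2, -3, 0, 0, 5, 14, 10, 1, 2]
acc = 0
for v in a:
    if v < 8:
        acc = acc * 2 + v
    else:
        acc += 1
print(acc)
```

-192

v=-2: <8, acc = 0*2+(-2) = -2
v=-3: <8, acc = (-2)*2+(-3) = -7
v=0: <8, acc = (-7)*2+0 = -14
v=0: <8, acc = (-14)*2+0 = -28
v=5: <8, acc = (-28)*2+5 = -51
v=14: not <8, acc = (-51)+1 = -50
v=10: not <8, acc = (-50)+1 = -49
v=1: <8, acc = (-49)*2+1 = -97
v=2: <8, acc = (-97)*2+2 = -192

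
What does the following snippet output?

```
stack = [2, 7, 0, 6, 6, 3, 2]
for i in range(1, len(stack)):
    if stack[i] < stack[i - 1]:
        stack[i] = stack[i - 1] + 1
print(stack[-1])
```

i=1: 7>=2, unchanged → [2, 7, 0, 6, 6, 3, 2]
i=2: 0<7, stack[2] = 7+1 = 8 → [2, 7, 8, 6, 6, 3, 2]
i=3: 6<8, stack[3] = 8+1 = 9 → [2, 7, 8, 9, 6, 3, 2]
i=4: 6<9, stack[4] = 9+1 = 10 → [2, 7, 8, 9, 10, 3, 2]
i=5: 3<10, stack[5] = 10+1 = 11 → [2, 7, 8, 9, 10, 11, 2]
i=6: 2<11, stack[6] = 11+1 = 12 → [2, 7, 8, 9, 10, 11, 12]

12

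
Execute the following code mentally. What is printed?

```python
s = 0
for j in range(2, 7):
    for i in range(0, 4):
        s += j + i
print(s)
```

j=2,i=0: s = 0+2 = 2
j=2,i=1: s = 2+3 = 5
j=2,i=2: s = 5+4 = 9
j=2,i=3: s = 9+5 = 14
j=3,i=0: s = 14+3 = 17
j=3,i=1: s = 17+4 = 21
j=3,i=2: s = 21+5 = 26
j=3,i=3: s = 26+6 = 32
j=4,i=0: s = 32+4 = 36
j=4,i=1: s = 36+5 = 41
j=4,i=2: s = 41+6 = 47
j=4,i=3: s = 47+7 = 54
j=5,i=0: s = 54+5 = 59
j=5,i=1: s = 59+6 = 65
j=5,i=2: s = 65+7 = 72
j=5,i=3: s = 72+8 = 80
j=6,i=0: s = 80+6 = 86
j=6,i=1: s = 86+7 = 93
j=6,i=2: s = 93+8 = 101
j=6,i=3: s = 101+9 = 110

110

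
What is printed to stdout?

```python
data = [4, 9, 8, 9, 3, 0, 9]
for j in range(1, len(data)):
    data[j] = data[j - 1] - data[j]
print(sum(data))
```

j=1: data[1] = 4-9 = -5 → [4, -5, 8, 9, 3, 0, 9]
j=2: data[2] = (-5)-8 = -13 → [4, -5, -13, 9, 3, 0, 9]
j=3: data[3] = (-13)-9 = -22 → [4, -5, -13, -22, 3, 0, 9]
j=4: data[4] = (-22)-3 = -25 → [4, -5, -13, -22, -25, 0, 9]
j=5: data[5] = (-25)-0 = -25 → [4, -5, -13, -22, -25, -25, 9]
j=6: data[6] = (-25)-9 = -34 → [4, -5, -13, -22, -25, -25, -34]
sum = -120

-120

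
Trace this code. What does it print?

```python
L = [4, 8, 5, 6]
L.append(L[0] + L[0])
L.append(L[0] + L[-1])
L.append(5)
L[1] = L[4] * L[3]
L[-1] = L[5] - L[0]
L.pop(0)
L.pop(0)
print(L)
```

[5, 6, 8, 12, 8]

append L[0]+L[0] = 4+4 = 8 → [4, 8, 5, 6, 8]
append L[0]+L[-1] = 4+8 = 12 → [4, 8, 5, 6, 8, 12]
append 5 → [4, 8, 5, 6, 8, 12, 5]
L[1] = L[4]*L[3] = 8*6 = 48 → [4, 48, 5, 6, 8, 12, 5]
L[-1] = L[5]-L[0] = 12-4 = 8 → [4, 48, 5, 6, 8, 12, 8]
pop(0) removes 4 → [48, 5, 6, 8, 12, 8]
pop(0) removes 48 → [5, 6, 8, 12, 8]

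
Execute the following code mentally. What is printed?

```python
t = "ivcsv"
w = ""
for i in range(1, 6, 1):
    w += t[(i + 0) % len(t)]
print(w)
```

vcsvi

i=1: add t[1]='v' → 'v'
i=2: add t[2]='c' → 'vc'
i=3: add t[3]='s' → 'vcs'
i=4: add t[4]='v' → 'vcsv'
i=5: add t[0]='i' → 'vcsvi'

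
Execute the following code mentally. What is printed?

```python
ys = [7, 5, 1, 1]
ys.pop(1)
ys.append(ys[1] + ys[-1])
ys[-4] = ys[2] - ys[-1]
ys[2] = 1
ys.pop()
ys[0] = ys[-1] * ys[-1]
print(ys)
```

pop(1) removes 5 → [7, 1, 1]
append ys[1]+ys[-1] = 1+1 = 2 → [7, 1, 1, 2]
ys[-4] = ys[2]-ys[-1] = 1-2 = -1 → [-1, 1, 1, 2]
ys[2] = 1 → [-1, 1, 1, 2]
pop() removes 2 → [-1, 1, 1]
ys[0] = ys[-1]*ys[-1] = 1*1 = 1 → [1, 1, 1]

[1, 1, 1]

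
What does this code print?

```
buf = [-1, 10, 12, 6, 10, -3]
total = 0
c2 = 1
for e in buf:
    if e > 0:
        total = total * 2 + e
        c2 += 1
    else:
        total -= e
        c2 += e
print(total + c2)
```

170

e=-1: not >0, total = 0-(-1) = 1; c2=0
e=10: >0, total = 1*2+10 = 12; c2=1
e=12: >0, total = 12*2+12 = 36; c2=2
e=6: >0, total = 36*2+6 = 78; c2=3
e=10: >0, total = 78*2+10 = 166; c2=4
e=-3: not >0, total = 166-(-3) = 169; c2=1
total+c2 = 169+1 = 170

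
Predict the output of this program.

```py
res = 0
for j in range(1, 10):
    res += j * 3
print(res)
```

j=1: res = 0+1*3 = 3
j=2: res = 3+2*3 = 9
j=3: res = 9+3*3 = 18
j=4: res = 18+4*3 = 30
j=5: res = 30+5*3 = 45
j=6: res = 45+6*3 = 63
j=7: res = 63+7*3 = 84
j=8: res = 84+8*3 = 108
j=9: res = 108+9*3 = 135

135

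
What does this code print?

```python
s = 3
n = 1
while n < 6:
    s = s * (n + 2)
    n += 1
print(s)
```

7560

n=1: s = 3*3 = 9
n=2: s = 9*4 = 36
n=3: s = 36*5 = 180
n=4: s = 180*6 = 1080
n=5: s = 1080*7 = 7560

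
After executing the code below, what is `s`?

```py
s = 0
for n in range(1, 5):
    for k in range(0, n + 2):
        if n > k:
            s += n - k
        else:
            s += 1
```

n=1,k=0: 1>0, s = 0+1 = 1
n=1,k=1: not 1>1, s = 1+1 = 2
n=1,k=2: not 1>2, s = 2+1 = 3
n=2,k=0: 2>0, s = 3+2 = 5
n=2,k=1: 2>1, s = 5+1 = 6
n=2,k=2: not 2>2, s = 6+1 = 7
n=2,k=3: not 2>3, s = 7+1 = 8
n=3,k=0: 3>0, s = 8+3 = 11
n=3,k=1: 3>1, s = 11+2 = 13
n=3,k=2: 3>2, s = 13+1 = 14
n=3,k=3: not 3>3, s = 14+1 = 15
n=3,k=4: not 3>4, s = 15+1 = 16
n=4,k=0: 4>0, s = 16+4 = 20
n=4,k=1: 4>1, s = 20+3 = 23
n=4,k=2: 4>2, s = 23+2 = 25
n=4,k=3: 4>3, s = 25+1 = 26
n=4,k=4: not 4>4, s = 26+1 = 27
n=4,k=5: not 4>5, s = 27+1 = 28

28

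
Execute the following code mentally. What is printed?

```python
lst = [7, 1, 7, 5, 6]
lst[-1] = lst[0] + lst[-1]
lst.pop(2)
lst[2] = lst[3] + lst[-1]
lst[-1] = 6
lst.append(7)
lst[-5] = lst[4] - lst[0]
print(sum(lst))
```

40

lst[-1] = lst[0]+lst[-1] = 7+6 = 13 → [7, 1, 7, 5, 13]
pop(2) removes 7 → [7, 1, 5, 13]
lst[2] = lst[3]+lst[-1] = 13+13 = 26 → [7, 1, 26, 13]
lst[-1] = 6 → [7, 1, 26, 6]
append 7 → [7, 1, 26, 6, 7]
lst[-5] = lst[4]-lst[0] = 7-7 = 0 → [0, 1, 26, 6, 7]
sum = 40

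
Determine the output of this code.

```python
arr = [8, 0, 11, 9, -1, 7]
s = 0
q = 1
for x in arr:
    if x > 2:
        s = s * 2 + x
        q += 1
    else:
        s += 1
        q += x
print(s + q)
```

x=8: >2, s = 0*2+8 = 8; q=2
x=0: not >2, s = 8+1 = 9; q=2
x=11: >2, s = 9*2+11 = 29; q=3
x=9: >2, s = 29*2+9 = 67; q=4
x=-1: not >2, s = 67+1 = 68; q=3
x=7: >2, s = 68*2+7 = 143; q=4
s+q = 143+4 = 147

147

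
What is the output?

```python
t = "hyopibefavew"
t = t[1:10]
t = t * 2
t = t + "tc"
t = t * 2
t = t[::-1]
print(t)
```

slice [1:10] → 'yopibefav'
repeat ×2 → 'yopibefavyopibefav'
+ 'tc' → 'yopibefavyopibefavtc'
repeat ×2 → 'yopibefavyopibefavtcyopibefavyopibefavtc'
reverse → 'ctvafebipoyvafebipoyctvafebipoyvafebipoy'

ctvafebipoyvafebipoyctvafebipoyvafebipoy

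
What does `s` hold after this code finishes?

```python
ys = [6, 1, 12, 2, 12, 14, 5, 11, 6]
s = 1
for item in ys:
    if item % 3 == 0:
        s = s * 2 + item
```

142

item=6: %3==0, s = 1*2+6 = 8
item=1: not %3==0
item=12: %3==0, s = 8*2+12 = 28
item=2: not %3==0
item=12: %3==0, s = 28*2+12 = 68
item=14: not %3==0
item=5: not %3==0
item=11: not %3==0
item=6: %3==0, s = 68*2+6 = 142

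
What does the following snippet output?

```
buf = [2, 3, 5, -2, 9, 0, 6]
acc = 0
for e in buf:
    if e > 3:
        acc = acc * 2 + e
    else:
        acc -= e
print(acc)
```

12

e=2: not >3, acc = 0-2 = -2
e=3: not >3, acc = (-2)-3 = -5
e=5: >3, acc = (-5)*2+5 = -5
e=-2: not >3, acc = (-5)-(-2) = -3
e=9: >3, acc = (-3)*2+9 = 3
e=0: not >3, acc = 3-0 = 3
e=6: >3, acc = 3*2+6 = 12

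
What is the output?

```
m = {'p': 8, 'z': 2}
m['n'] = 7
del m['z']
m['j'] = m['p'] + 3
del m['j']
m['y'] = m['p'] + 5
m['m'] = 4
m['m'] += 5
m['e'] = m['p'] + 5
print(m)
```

m['n'] = 7 → {'p': 8, 'z': 2, 'n': 7}
del 'z' → {'p': 8, 'n': 7}
m['j'] = m['p']+3 = 11 → {'p': 8, 'n': 7, 'j': 11}
del 'j' → {'p': 8, 'n': 7}
m['y'] = m['p']+5 = 13 → {'p': 8, 'n': 7, 'y': 13}
m['m'] = 4 → {'p': 8, 'n': 7, 'y': 13, 'm': 4}
m['m'] = 4+5 = 9 → {'p': 8, 'n': 7, 'y': 13, 'm': 9}
m['e'] = m['p']+5 = 13 → {'p': 8, 'n': 7, 'y': 13, 'm': 9, 'e': 13}

{'p': 8, 'n': 7, 'y': 13, 'm': 9, 'e': 13}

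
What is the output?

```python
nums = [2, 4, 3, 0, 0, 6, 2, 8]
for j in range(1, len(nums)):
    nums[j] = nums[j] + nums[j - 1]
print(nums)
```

j=1: nums[1] = 4+2 = 6 → [2, 6, 3, 0, 0, 6, 2, 8]
j=2: nums[2] = 3+6 = 9 → [2, 6, 9, 0, 0, 6, 2, 8]
j=3: nums[3] = 0+9 = 9 → [2, 6, 9, 9, 0, 6, 2, 8]
j=4: nums[4] = 0+9 = 9 → [2, 6, 9, 9, 9, 6, 2, 8]
j=5: nums[5] = 6+9 = 15 → [2, 6, 9, 9, 9, 15, 2, 8]
j=6: nums[6] = 2+15 = 17 → [2, 6, 9, 9, 9, 15, 17, 8]
j=7: nums[7] = 8+17 = 25 → [2, 6, 9, 9, 9, 15, 17, 25]

[2, 6, 9, 9, 9, 15, 17, 25]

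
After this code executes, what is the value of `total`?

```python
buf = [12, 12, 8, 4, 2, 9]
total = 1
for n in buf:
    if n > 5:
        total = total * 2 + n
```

n=12: >5, total = 1*2+12 = 14
n=12: >5, total = 14*2+12 = 40
n=8: >5, total = 40*2+8 = 88
n=4: not >5
n=2: not >5
n=9: >5, total = 88*2+9 = 185

185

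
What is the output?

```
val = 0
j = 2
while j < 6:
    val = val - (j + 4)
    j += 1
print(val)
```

j=2: val = 0-6 = -6
j=3: val = (-6)-7 = -13
j=4: val = (-13)-8 = -21
j=5: val = (-21)-9 = -30

-30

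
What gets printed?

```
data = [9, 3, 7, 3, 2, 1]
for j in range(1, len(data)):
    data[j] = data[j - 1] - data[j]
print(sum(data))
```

j=1: data[1] = 9-3 = 6 → [9, 6, 7, 3, 2, 1]
j=2: data[2] = 6-7 = -1 → [9, 6, -1, 3, 2, 1]
j=3: data[3] = (-1)-3 = -4 → [9, 6, -1, -4, 2, 1]
j=4: data[4] = (-4)-2 = -6 → [9, 6, -1, -4, -6, 1]
j=5: data[5] = (-6)-1 = -7 → [9, 6, -1, -4, -6, -7]
sum = -3

-3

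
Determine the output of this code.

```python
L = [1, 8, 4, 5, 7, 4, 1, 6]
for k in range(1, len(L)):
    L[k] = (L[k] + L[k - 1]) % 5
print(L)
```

k=1: L[1] = (8+1)%5 = 4 → [1, 4, 4, 5, 7, 4, 1, 6]
k=2: L[2] = (4+4)%5 = 3 → [1, 4, 3, 5, 7, 4, 1, 6]
k=3: L[3] = (5+3)%5 = 3 → [1, 4, 3, 3, 7, 4, 1, 6]
k=4: L[4] = (7+3)%5 = 0 → [1, 4, 3, 3, 0, 4, 1, 6]
k=5: L[5] = (4+0)%5 = 4 → [1, 4, 3, 3, 0, 4, 1, 6]
k=6: L[6] = (1+4)%5 = 0 → [1, 4, 3, 3, 0, 4, 0, 6]
k=7: L[7] = (6+0)%5 = 1 → [1, 4, 3, 3, 0, 4, 0, 1]

[1, 4, 3, 3, 0, 4, 0, 1]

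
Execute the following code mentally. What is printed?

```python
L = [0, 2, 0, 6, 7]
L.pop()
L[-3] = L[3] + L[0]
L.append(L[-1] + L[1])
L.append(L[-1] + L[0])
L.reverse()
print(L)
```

pop() removes 7 → [0, 2, 0, 6]
L[-3] = L[3]+L[0] = 6+0 = 6 → [0, 6, 0, 6]
append L[-1]+L[1] = 6+6 = 12 → [0, 6, 0, 6, 12]
append L[-1]+L[0] = 12+0 = 12 → [0, 6, 0, 6, 12, 12]
reverse → [12, 12, 6, 0, 6, 0]

[12, 12, 6, 0, 6, 0]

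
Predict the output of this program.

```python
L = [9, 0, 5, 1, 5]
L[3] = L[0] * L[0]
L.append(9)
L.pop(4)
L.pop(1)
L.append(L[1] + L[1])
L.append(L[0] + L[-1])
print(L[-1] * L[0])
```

171

L[3] = L[0]*L[0] = 9*9 = 81 → [9, 0, 5, 81, 5]
append 9 → [9, 0, 5, 81, 5, 9]
pop(4) removes 5 → [9, 0, 5, 81, 9]
pop(1) removes 0 → [9, 5, 81, 9]
append L[1]+L[1] = 5+5 = 10 → [9, 5, 81, 9, 10]
append L[0]+L[-1] = 9+10 = 19 → [9, 5, 81, 9, 10, 19]
L[-1]*L[0] = 19*9 = 171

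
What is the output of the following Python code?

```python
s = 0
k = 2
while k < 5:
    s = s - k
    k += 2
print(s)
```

k=2: s = 0-2 = -2
k=4: s = (-2)-4 = -6

-6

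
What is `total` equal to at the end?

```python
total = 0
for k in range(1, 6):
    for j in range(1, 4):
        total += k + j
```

75

k=1,j=1: total = 0+2 = 2
k=1,j=2: total = 2+3 = 5
k=1,j=3: total = 5+4 = 9
k=2,j=1: total = 9+3 = 12
k=2,j=2: total = 12+4 = 16
k=2,j=3: total = 16+5 = 21
k=3,j=1: total = 21+4 = 25
k=3,j=2: total = 25+5 = 30
k=3,j=3: total = 30+6 = 36
k=4,j=1: total = 36+5 = 41
k=4,j=2: total = 41+6 = 47
k=4,j=3: total = 47+7 = 54
k=5,j=1: total = 54+6 = 60
k=5,j=2: total = 60+7 = 67
k=5,j=3: total = 67+8 = 75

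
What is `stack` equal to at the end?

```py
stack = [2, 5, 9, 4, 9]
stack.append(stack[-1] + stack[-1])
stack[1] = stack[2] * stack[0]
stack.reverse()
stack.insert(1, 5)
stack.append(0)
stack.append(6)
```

append stack[-1]+stack[-1] = 9+9 = 18 → [2, 5, 9, 4, 9, 18]
stack[1] = stack[2]*stack[0] = 9*2 = 18 → [2, 18, 9, 4, 9, 18]
reverse → [18, 9, 4, 9, 18, 2]
insert 5 at 1 → [18, 5, 9, 4, 9, 18, 2]
append 0 → [18, 5, 9, 4, 9, 18, 2, 0]
append 6 → [18, 5, 9, 4, 9, 18, 2, 0, 6]

[18, 5, 9, 4, 9, 18, 2, 0, 6]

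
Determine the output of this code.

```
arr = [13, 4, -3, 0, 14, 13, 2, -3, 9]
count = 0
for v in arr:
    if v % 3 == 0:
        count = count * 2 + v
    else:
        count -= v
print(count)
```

v=13: not %3==0, count = 0-13 = -13
v=4: not %3==0, count = (-13)-4 = -17
v=-3: %3==0, count = (-17)*2+(-3) = -37
v=0: %3==0, count = (-37)*2+0 = -74
v=14: not %3==0, count = (-74)-14 = -88
v=13: not %3==0, count = (-88)-13 = -101
v=2: not %3==0, count = (-101)-2 = -103
v=-3: %3==0, count = (-103)*2+(-3) = -209
v=9: %3==0, count = (-209)*2+9 = -409

-409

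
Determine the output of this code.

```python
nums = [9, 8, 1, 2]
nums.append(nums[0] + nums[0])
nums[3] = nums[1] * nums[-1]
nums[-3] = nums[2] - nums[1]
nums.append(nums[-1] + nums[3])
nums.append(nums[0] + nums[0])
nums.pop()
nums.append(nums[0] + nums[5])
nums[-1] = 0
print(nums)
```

append nums[0]+nums[0] = 9+9 = 18 → [9, 8, 1, 2, 18]
nums[3] = nums[1]*nums[-1] = 8*18 = 144 → [9, 8, 1, 144, 18]
nums[-3] = nums[2]-nums[1] = 1-8 = -7 → [9, 8, -7, 144, 18]
append nums[-1]+nums[3] = 18+144 = 162 → [9, 8, -7, 144, 18, 162]
append nums[0]+nums[0] = 9+9 = 18 → [9, 8, -7, 144, 18, 162, 18]
pop() removes 18 → [9, 8, -7, 144, 18, 162]
append nums[0]+nums[5] = 9+162 = 171 → [9, 8, -7, 144, 18, 162, 171]
nums[-1] = 0 → [9, 8, -7, 144, 18, 162, 0]

[9, 8, -7, 144, 18, 162, 0]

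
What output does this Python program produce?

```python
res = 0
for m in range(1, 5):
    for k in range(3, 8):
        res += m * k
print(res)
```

m=1,k=3: res = 0+3 = 3
m=1,k=4: res = 3+4 = 7
m=1,k=5: res = 7+5 = 12
m=1,k=6: res = 12+6 = 18
m=1,k=7: res = 18+7 = 25
m=2,k=3: res = 25+6 = 31
m=2,k=4: res = 31+8 = 39
m=2,k=5: res = 39+10 = 49
m=2,k=6: res = 49+12 = 61
m=2,k=7: res = 61+14 = 75
m=3,k=3: res = 75+9 = 84
m=3,k=4: res = 84+12 = 96
m=3,k=5: res = 96+15 = 111
m=3,k=6: res = 111+18 = 129
m=3,k=7: res = 129+21 = 150
m=4,k=3: res = 150+12 = 162
m=4,k=4: res = 162+16 = 178
m=4,k=5: res = 178+20 = 198
m=4,k=6: res = 198+24 = 222
m=4,k=7: res = 222+28 = 250

250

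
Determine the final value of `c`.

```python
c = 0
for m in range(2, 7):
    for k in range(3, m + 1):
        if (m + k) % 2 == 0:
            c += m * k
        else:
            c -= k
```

m=3,k=3: even sum, c = 0+9 = 9
m=4,k=3: odd sum, c = 9-3 = 6
m=4,k=4: even sum, c = 6+16 = 22
m=5,k=3: even sum, c = 22+15 = 37
m=5,k=4: odd sum, c = 37-4 = 33
m=5,k=5: even sum, c = 33+25 = 58
m=6,k=3: odd sum, c = 58-3 = 55
m=6,k=4: even sum, c = 55+24 = 79
m=6,k=5: odd sum, c = 79-5 = 74
m=6,k=6: even sum, c = 74+36 = 110

110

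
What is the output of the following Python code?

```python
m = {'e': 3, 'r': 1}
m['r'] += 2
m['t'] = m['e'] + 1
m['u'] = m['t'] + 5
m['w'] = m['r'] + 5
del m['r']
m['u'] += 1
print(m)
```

{'e': 3, 't': 4, 'u': 10, 'w': 8}

m['r'] = 1+2 = 3 → {'e': 3, 'r': 3}
m['t'] = m['e']+1 = 4 → {'e': 3, 'r': 3, 't': 4}
m['u'] = m['t']+5 = 9 → {'e': 3, 'r': 3, 't': 4, 'u': 9}
m['w'] = m['r']+5 = 8 → {'e': 3, 'r': 3, 't': 4, 'u': 9, 'w': 8}
del 'r' → {'e': 3, 't': 4, 'u': 9, 'w': 8}
m['u'] = 9+1 = 10 → {'e': 3, 't': 4, 'u': 10, 'w': 8}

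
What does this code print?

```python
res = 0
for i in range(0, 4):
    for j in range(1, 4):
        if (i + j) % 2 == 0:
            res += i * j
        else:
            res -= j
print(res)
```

8

i=0,j=1: odd sum, res = 0-1 = -1
i=0,j=2: even sum, res = (-1)+0 = -1
i=0,j=3: odd sum, res = (-1)-3 = -4
i=1,j=1: even sum, res = (-4)+1 = -3
i=1,j=2: odd sum, res = (-3)-2 = -5
i=1,j=3: even sum, res = (-5)+3 = -2
i=2,j=1: odd sum, res = (-2)-1 = -3
i=2,j=2: even sum, res = (-3)+4 = 1
i=2,j=3: odd sum, res = 1-3 = -2
i=3,j=1: even sum, res = (-2)+3 = 1
i=3,j=2: odd sum, res = 1-2 = -1
i=3,j=3: even sum, res = (-1)+9 = 8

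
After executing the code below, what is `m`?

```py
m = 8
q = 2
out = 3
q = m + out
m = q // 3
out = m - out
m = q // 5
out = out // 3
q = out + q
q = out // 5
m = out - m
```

q = 8+3 = 11
m = 11//3 = 3
out = 3-3 = 0
m = 11//5 = 2
out = 0//3 = 0
q = 0+11 = 11
q = 0//5 = 0
m = 0-2 = -2

-2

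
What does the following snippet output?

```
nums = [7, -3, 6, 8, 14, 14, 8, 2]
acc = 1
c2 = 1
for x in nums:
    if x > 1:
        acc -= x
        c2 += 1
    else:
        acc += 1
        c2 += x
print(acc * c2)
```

x=7: >1, acc = 1-7 = -6; c2=2
x=-3: not >1, acc = (-6)+1 = -5; c2=-1
x=6: >1, acc = (-5)-6 = -11; c2=0
x=8: >1, acc = (-11)-8 = -19; c2=1
x=14: >1, acc = (-19)-14 = -33; c2=2
x=14: >1, acc = (-33)-14 = -47; c2=3
x=8: >1, acc = (-47)-8 = -55; c2=4
x=2: >1, acc = (-55)-2 = -57; c2=5
acc*c2 = (-57)*5 = -285

-285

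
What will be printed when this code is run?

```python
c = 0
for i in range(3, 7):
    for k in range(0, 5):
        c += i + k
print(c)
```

130

i=3,k=0: c = 0+3 = 3
i=3,k=1: c = 3+4 = 7
i=3,k=2: c = 7+5 = 12
i=3,k=3: c = 12+6 = 18
i=3,k=4: c = 18+7 = 25
i=4,k=0: c = 25+4 = 29
i=4,k=1: c = 29+5 = 34
i=4,k=2: c = 34+6 = 40
i=4,k=3: c = 40+7 = 47
i=4,k=4: c = 47+8 = 55
i=5,k=0: c = 55+5 = 60
i=5,k=1: c = 60+6 = 66
i=5,k=2: c = 66+7 = 73
i=5,k=3: c = 73+8 = 81
i=5,k=4: c = 81+9 = 90
i=6,k=0: c = 90+6 = 96
i=6,k=1: c = 96+7 = 103
i=6,k=2: c = 103+8 = 111
i=6,k=3: c = 111+9 = 120
i=6,k=4: c = 120+10 = 130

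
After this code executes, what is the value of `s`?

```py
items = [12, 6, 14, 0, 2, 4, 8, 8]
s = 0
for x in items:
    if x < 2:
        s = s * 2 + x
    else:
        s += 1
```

10

x=12: not <2, s = 0+1 = 1
x=6: not <2, s = 1+1 = 2
x=14: not <2, s = 2+1 = 3
x=0: <2, s = 3*2+0 = 6
x=2: not <2, s = 6+1 = 7
x=4: not <2, s = 7+1 = 8
x=8: not <2, s = 8+1 = 9
x=8: not <2, s = 9+1 = 10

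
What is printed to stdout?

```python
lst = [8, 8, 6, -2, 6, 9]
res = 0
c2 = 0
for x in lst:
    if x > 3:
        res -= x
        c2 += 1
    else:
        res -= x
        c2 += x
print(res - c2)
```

x=8: >3, res = 0-8 = -8; c2=1
x=8: >3, res = (-8)-8 = -16; c2=2
x=6: >3, res = (-16)-6 = -22; c2=3
x=-2: not >3, res = (-22)-(-2) = -20; c2=1
x=6: >3, res = (-20)-6 = -26; c2=2
x=9: >3, res = (-26)-9 = -35; c2=3
res-c2 = (-35)-3 = -38

-38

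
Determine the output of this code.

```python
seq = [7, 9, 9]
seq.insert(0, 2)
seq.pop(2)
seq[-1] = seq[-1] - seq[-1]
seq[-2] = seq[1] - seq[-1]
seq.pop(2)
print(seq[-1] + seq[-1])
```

insert 2 at 0 → [2, 7, 9, 9]
pop(2) removes 9 → [2, 7, 9]
seq[-1] = seq[-1]-seq[-1] = 9-9 = 0 → [2, 7, 0]
seq[-2] = seq[1]-seq[-1] = 7-0 = 7 → [2, 7, 0]
pop(2) removes 0 → [2, 7]
seq[-1]+seq[-1] = 7+7 = 14

14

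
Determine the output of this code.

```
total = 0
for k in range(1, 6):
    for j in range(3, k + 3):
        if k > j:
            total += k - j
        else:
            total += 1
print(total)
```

k=1,j=3: not 1>3, total = 0+1 = 1
k=2,j=3: not 2>3, total = 1+1 = 2
k=2,j=4: not 2>4, total = 2+1 = 3
k=3,j=3: not 3>3, total = 3+1 = 4
k=3,j=4: not 3>4, total = 4+1 = 5
k=3,j=5: not 3>5, total = 5+1 = 6
k=4,j=3: 4>3, total = 6+1 = 7
k=4,j=4: not 4>4, total = 7+1 = 8
k=4,j=5: not 4>5, total = 8+1 = 9
k=4,j=6: not 4>6, total = 9+1 = 10
k=5,j=3: 5>3, total = 10+2 = 12
k=5,j=4: 5>4, total = 12+1 = 13
k=5,j=5: not 5>5, total = 13+1 = 14
k=5,j=6: not 5>6, total = 14+1 = 15
k=5,j=7: not 5>7, total = 15+1 = 16

16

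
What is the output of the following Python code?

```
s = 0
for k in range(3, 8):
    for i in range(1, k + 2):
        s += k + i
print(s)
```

270

k=3,i=1: s = 0+4 = 4
k=3,i=2: s = 4+5 = 9
k=3,i=3: s = 9+6 = 15
k=3,i=4: s = 15+7 = 22
k=4,i=1: s = 22+5 = 27
k=4,i=2: s = 27+6 = 33
k=4,i=3: s = 33+7 = 40
k=4,i=4: s = 40+8 = 48
k=4,i=5: s = 48+9 = 57
k=5,i=1: s = 57+6 = 63
k=5,i=2: s = 63+7 = 70
k=5,i=3: s = 70+8 = 78
k=5,i=4: s = 78+9 = 87
k=5,i=5: s = 87+10 = 97
k=5,i=6: s = 97+11 = 108
k=6,i=1: s = 108+7 = 115
k=6,i=2: s = 115+8 = 123
k=6,i=3: s = 123+9 = 132
k=6,i=4: s = 132+10 = 142
k=6,i=5: s = 142+11 = 153
k=6,i=6: s = 153+12 = 165
k=6,i=7: s = 165+13 = 178
k=7,i=1: s = 178+8 = 186
k=7,i=2: s = 186+9 = 195
k=7,i=3: s = 195+10 = 205
k=7,i=4: s = 205+11 = 216
k=7,i=5: s = 216+12 = 228
k=7,i=6: s = 228+13 = 241
k=7,i=7: s = 241+14 = 255
k=7,i=8: s = 255+15 = 270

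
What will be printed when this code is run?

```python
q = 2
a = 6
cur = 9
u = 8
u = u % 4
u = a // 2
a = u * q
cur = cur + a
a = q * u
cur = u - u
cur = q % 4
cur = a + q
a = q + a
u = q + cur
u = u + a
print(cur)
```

8

u = 8%4 = 0
u = 6//2 = 3
a = 3*2 = 6
cur = 9+6 = 15
a = 2*3 = 6
cur = 3-3 = 0
cur = 2%4 = 2
cur = 6+2 = 8
a = 2+6 = 8
u = 2+8 = 10
u = 10+8 = 18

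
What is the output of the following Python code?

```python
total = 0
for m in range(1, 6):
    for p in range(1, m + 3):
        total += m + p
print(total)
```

165

m=1,p=1: total = 0+2 = 2
m=1,p=2: total = 2+3 = 5
m=1,p=3: total = 5+4 = 9
m=2,p=1: total = 9+3 = 12
m=2,p=2: total = 12+4 = 16
m=2,p=3: total = 16+5 = 21
m=2,p=4: total = 21+6 = 27
m=3,p=1: total = 27+4 = 31
m=3,p=2: total = 31+5 = 36
m=3,p=3: total = 36+6 = 42
m=3,p=4: total = 42+7 = 49
m=3,p=5: total = 49+8 = 57
m=4,p=1: total = 57+5 = 62
m=4,p=2: total = 62+6 = 68
m=4,p=3: total = 68+7 = 75
m=4,p=4: total = 75+8 = 83
m=4,p=5: total = 83+9 = 92
m=4,p=6: total = 92+10 = 102
m=5,p=1: total = 102+6 = 108
m=5,p=2: total = 108+7 = 115
m=5,p=3: total = 115+8 = 123
m=5,p=4: total = 123+9 = 132
m=5,p=5: total = 132+10 = 142
m=5,p=6: total = 142+11 = 153
m=5,p=7: total = 153+12 = 165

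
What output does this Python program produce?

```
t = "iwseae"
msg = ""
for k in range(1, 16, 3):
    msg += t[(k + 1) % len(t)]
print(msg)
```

k=1: add t[2]='s' → 's'
k=4: add t[5]='e' → 'se'
k=7: add t[2]='s' → 'ses'
k=10: add t[5]='e' → 'sese'
k=13: add t[2]='s' → 'seses'

seses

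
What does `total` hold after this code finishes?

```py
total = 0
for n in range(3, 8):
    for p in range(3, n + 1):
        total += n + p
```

150

n=3,p=3: total = 0+6 = 6
n=4,p=3: total = 6+7 = 13
n=4,p=4: total = 13+8 = 21
n=5,p=3: total = 21+8 = 29
n=5,p=4: total = 29+9 = 38
n=5,p=5: total = 38+10 = 48
n=6,p=3: total = 48+9 = 57
n=6,p=4: total = 57+10 = 67
n=6,p=5: total = 67+11 = 78
n=6,p=6: total = 78+12 = 90
n=7,p=3: total = 90+10 = 100
n=7,p=4: total = 100+11 = 111
n=7,p=5: total = 111+12 = 123
n=7,p=6: total = 123+13 = 136
n=7,p=7: total = 136+14 = 150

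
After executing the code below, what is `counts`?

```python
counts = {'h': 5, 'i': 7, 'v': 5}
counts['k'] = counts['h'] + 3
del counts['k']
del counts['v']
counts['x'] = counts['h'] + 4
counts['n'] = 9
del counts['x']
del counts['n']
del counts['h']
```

counts['k'] = counts['h']+3 = 8 → {'h': 5, 'i': 7, 'v': 5, 'k': 8}
del 'k' → {'h': 5, 'i': 7, 'v': 5}
del 'v' → {'h': 5, 'i': 7}
counts['x'] = counts['h']+4 = 9 → {'h': 5, 'i': 7, 'x': 9}
counts['n'] = 9 → {'h': 5, 'i': 7, 'x': 9, 'n': 9}
del 'x' → {'h': 5, 'i': 7, 'n': 9}
del 'n' → {'h': 5, 'i': 7}
del 'h' → {'i': 7}

{'i': 7}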